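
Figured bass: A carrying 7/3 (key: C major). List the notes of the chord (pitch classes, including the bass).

A, C, E, G

The written figures 7/3 are shorthand for 7/5/3: the 5 is implied.
A third above A in this key is C.
A fifth above A in this key is E.
A seventh above A in this key is G.
Together with the bass A, this spells A minor seventh in root position.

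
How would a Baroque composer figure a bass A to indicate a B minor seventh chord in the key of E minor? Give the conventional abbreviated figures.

A is the seventh of B minor seventh, so the chord is in third inversion.
A seventh chord in third inversion is figured 6/4/2, conventionally abbreviated 4/2.

4/2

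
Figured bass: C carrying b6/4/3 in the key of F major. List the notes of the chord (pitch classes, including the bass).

C, E, F, Ab

A third above C in this key is E.
A fourth above C in this key is F.
A sixth above C in this key is A, lowered to Ab by the flat.
Together with the bass C, this spells F minor-major seventh in second inversion.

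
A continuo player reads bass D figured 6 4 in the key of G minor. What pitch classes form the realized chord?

D, G, Bb

A fourth above D in this key is G.
A sixth above D in this key is Bb.
Together with the bass D, this spells G minor in second inversion.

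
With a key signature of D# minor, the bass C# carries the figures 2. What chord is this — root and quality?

D# minor seventh

The figures 2 indicate a seventh chord in third inversion.
In third inversion the root lies a second above the bass: a second above C# in D# minor is D#.
The chord tones are C#, D#, F#, A#, giving D# minor seventh.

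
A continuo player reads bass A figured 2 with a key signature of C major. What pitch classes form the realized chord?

A, B, D, F

The written figures 2 are shorthand for 6/4/2: the 6/4 are implied.
A second above A in this key is B.
A fourth above A in this key is D.
A sixth above A in this key is F.
Together with the bass A, this spells B half-diminished seventh in third inversion.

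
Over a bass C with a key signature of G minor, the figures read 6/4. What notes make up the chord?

C, F, A

A fourth above C in this key is F.
A sixth above C in this key is A.
Together with the bass C, this spells F major in second inversion.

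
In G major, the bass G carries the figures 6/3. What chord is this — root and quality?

The figures 6/3 indicate a triad in first inversion.
In first inversion the root lies a sixth above the bass: a sixth above G in G major is E.
The chord tones are G, B, E, giving E minor.

E minor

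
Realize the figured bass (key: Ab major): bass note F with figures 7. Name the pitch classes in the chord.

F, Ab, C, Eb

The written figures 7 are shorthand for 7/5/3: the 5/3 are implied.
A third above F in this key is Ab.
A fifth above F in this key is C.
A seventh above F in this key is Eb.
Together with the bass F, this spells F minor seventh in root position.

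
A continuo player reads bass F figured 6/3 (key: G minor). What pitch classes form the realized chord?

A third above F in this key is A.
A sixth above F in this key is D.
Together with the bass F, this spells D minor in first inversion.

F, A, D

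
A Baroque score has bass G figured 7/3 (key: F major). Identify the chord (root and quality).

G minor seventh

The figures 7/3 indicate a seventh chord in root position.
In root position the bass is the root, so the root is G.
The chord tones are G, Bb, D, F, giving G minor seventh.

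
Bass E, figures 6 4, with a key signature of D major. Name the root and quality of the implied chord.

The figures 6 4 indicate a triad in second inversion.
In second inversion the root lies a fourth above the bass: a fourth above E in D major is A.
The chord tones are E, A, C#, giving A major.

A major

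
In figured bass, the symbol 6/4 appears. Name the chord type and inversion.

triad, second inversion

Intervals of 6/4 above the bass form a triad; the bass is the fifth, so this is second inversion.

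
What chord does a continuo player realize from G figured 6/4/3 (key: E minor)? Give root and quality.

The figures 6/4/3 indicate a seventh chord in second inversion.
In second inversion the root lies a fourth above the bass: a fourth above G in E minor is C.
The chord tones are G, B, C, E, giving C major seventh.

C major seventh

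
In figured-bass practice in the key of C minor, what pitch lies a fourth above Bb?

Counting 3 letter steps above Bb lands on E; in C minor, that letter is Eb.

Eb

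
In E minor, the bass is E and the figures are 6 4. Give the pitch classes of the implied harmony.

A fourth above E in this key is A.
A sixth above E in this key is C.
Together with the bass E, this spells A minor in second inversion.

E, A, C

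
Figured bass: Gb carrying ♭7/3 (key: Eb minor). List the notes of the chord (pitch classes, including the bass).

The written figures ♭7/3 are shorthand for 7/5/3: the 5 is implied.
A third above Gb in this key is Bb.
A fifth above Gb in this key is Db.
A seventh above Gb in this key is F, lowered to Fb by the flat.
Together with the bass Gb, this spells Gb dominant seventh in root position.

Gb, Bb, Db, Fb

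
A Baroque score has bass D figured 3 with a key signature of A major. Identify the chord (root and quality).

The figures 3 indicate a triad in root position.
In root position the bass is the root, so the root is D.
The chord tones are D, F#, A, giving D major.

D major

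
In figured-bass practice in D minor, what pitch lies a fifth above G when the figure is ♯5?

Counting 4 letter steps above G lands on D; in D minor, that letter is D.
The #5 figure raises it a semitone, giving D#.

D#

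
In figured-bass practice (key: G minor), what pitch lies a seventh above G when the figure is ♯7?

Counting 6 letter steps above G lands on F; in G minor, that letter is F.
The #7 figure raises it a semitone, giving F#.

F#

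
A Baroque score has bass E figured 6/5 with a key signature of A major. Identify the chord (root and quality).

C# minor seventh

The figures 6/5 indicate a seventh chord in first inversion.
In first inversion the root lies a sixth above the bass: a sixth above E in A major is C#.
The chord tones are E, G#, B, C#, giving C# minor seventh.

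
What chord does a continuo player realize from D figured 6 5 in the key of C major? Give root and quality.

B half-diminished seventh

The figures 6 5 indicate a seventh chord in first inversion.
In first inversion the root lies a sixth above the bass: a sixth above D in C major is B.
The chord tones are D, F, A, B, giving B half-diminished seventh.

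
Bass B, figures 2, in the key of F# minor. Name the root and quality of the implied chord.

C# minor seventh

The figures 2 indicate a seventh chord in third inversion.
In third inversion the root lies a second above the bass: a second above B in F# minor is C#.
The chord tones are B, C#, E, G#, giving C# minor seventh.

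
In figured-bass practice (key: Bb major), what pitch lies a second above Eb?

F

Counting 1 letter step above Eb lands on F; in Bb major, that letter is F.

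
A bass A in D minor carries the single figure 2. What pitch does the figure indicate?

Counting 1 letter step above A lands on B; in D minor, that letter is Bb.

Bb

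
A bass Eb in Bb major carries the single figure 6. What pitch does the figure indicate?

Counting 5 letter steps above Eb lands on C; in Bb major, that letter is C.

C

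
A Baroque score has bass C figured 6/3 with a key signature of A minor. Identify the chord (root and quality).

The figures 6/3 indicate a triad in first inversion.
In first inversion the root lies a sixth above the bass: a sixth above C in A minor is A.
The chord tones are C, E, A, giving A minor.

A minor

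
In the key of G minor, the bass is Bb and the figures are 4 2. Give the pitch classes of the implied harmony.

The written figures 4 2 are shorthand for 6/4/2: the 6 is implied.
A second above Bb in this key is C.
A fourth above Bb in this key is Eb.
A sixth above Bb in this key is G.
Together with the bass Bb, this spells C minor seventh in third inversion.

Bb, C, Eb, G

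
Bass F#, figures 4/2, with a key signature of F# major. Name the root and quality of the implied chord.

The figures 4/2 indicate a seventh chord in third inversion.
In third inversion the root lies a second above the bass: a second above F# in F# major is G#.
The chord tones are F#, G#, B, D#, giving G# minor seventh.

G# minor seventh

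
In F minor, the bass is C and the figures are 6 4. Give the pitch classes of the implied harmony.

C, F, Ab

A fourth above C in this key is F.
A sixth above C in this key is Ab.
Together with the bass C, this spells F minor in second inversion.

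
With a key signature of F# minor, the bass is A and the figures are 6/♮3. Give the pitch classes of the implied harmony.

A third above A in this key is C#, made natural (C) by the ♮ figure.
A sixth above A in this key is F#.
Together with the bass A, this spells F# diminished in first inversion.

A, C, F#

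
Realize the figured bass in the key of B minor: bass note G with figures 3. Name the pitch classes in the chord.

The written figures 3 are shorthand for 5/3: the 5 is implied.
A third above G in this key is B.
A fifth above G in this key is D.
Together with the bass G, this spells G major in root position.

G, B, D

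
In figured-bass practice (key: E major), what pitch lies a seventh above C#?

Counting 6 letter steps above C# lands on B; in E major, that letter is B.

B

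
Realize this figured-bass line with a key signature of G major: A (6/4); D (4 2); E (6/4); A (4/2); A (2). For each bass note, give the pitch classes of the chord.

A (6/4): A, D, F#.
D (6/4/2): D, E, G, B.
E (6/4): E, A, C.
A (6/4/2): A, B, D, F#.
A (6/4/2): A, B, D, F#.

A, D, F# | D, E, G, B | E, A, C | A, B, D, F# | A, B, D, F#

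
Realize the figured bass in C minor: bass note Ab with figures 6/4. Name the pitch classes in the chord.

Ab, D, F

A fourth above Ab in this key is D.
A sixth above Ab in this key is F.
Together with the bass Ab, this spells D diminished in second inversion.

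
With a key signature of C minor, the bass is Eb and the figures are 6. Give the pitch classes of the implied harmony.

The written figures 6 are shorthand for 6/3: the 3 is implied.
A third above Eb in this key is G.
A sixth above Eb in this key is C.
Together with the bass Eb, this spells C minor in first inversion.

Eb, G, C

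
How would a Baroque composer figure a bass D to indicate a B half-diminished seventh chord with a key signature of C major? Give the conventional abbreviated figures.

D is the third of B half-diminished seventh, so the chord is in first inversion.
A seventh chord in first inversion is figured 6/5/3, conventionally abbreviated 6/5.

6/5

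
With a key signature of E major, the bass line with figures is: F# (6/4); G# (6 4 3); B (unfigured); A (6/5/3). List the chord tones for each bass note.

F#, B, D# | G#, B, C#, E | B, D#, F# | A, C#, E, F#

F# (6/4): F#, B, D#.
G# (6/4/3): G#, B, C#, E.
B (5/3): B, D#, F#.
A (6/5/3): A, C#, E, F#.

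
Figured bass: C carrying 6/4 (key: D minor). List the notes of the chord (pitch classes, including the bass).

A fourth above C in this key is F.
A sixth above C in this key is A.
Together with the bass C, this spells F major in second inversion.

C, F, A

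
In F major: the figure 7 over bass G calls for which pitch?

Counting 6 letter steps above G lands on F; in F major, that letter is F.

F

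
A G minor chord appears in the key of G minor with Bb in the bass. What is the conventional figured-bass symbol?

Bb is the third of G minor, so the chord is in first inversion.
A triad in first inversion is figured 6/3, conventionally abbreviated 6.

6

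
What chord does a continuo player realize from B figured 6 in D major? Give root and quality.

The figures 6 indicate a triad in first inversion.
In first inversion the root lies a sixth above the bass: a sixth above B in D major is G.
The chord tones are B, D, G, giving G major.

G major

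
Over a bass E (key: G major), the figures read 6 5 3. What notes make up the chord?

A third above E in this key is G.
A fifth above E in this key is B.
A sixth above E in this key is C.
Together with the bass E, this spells C major seventh in first inversion.

E, G, B, C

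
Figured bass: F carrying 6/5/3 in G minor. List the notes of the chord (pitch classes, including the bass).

A third above F in this key is A.
A fifth above F in this key is C.
A sixth above F in this key is D.
Together with the bass F, this spells D minor seventh in first inversion.

F, A, C, D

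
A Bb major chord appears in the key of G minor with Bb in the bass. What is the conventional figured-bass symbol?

Bb is the root of Bb major, so the chord is in root position.
A triad in root position is figured 5/3, conventionally abbreviated (no figures — root-position triad).

no figures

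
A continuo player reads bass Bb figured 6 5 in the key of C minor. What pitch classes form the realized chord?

The written figures 6 5 are shorthand for 6/5/3: the 3 is implied.
A third above Bb in this key is D.
A fifth above Bb in this key is F.
A sixth above Bb in this key is G.
Together with the bass Bb, this spells G minor seventh in first inversion.

Bb, D, F, G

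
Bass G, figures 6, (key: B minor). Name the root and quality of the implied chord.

The figures 6 indicate a triad in first inversion.
In first inversion the root lies a sixth above the bass: a sixth above G in B minor is E.
The chord tones are G, B, E, giving E minor.

E minor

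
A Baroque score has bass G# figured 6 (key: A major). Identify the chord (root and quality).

E major

The figures 6 indicate a triad in first inversion.
In first inversion the root lies a sixth above the bass: a sixth above G# in A major is E.
The chord tones are G#, B, E, giving E major.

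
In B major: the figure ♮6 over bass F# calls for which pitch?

Counting 5 letter steps above F# lands on D; in B major, that letter is D#.
The ♮6 figure makes it natural, giving D.

D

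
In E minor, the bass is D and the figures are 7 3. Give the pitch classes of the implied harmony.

The written figures 7 3 are shorthand for 7/5/3: the 5 is implied.
A third above D in this key is F#.
A fifth above D in this key is A.
A seventh above D in this key is C.
Together with the bass D, this spells D dominant seventh in root position.

D, F#, A, C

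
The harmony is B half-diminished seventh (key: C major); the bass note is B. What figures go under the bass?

B is the root of B half-diminished seventh, so the chord is in root position.
A seventh chord in root position is figured 7/5/3, conventionally abbreviated 7.

7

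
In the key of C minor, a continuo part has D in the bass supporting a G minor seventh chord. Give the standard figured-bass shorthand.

4/3

D is the fifth of G minor seventh, so the chord is in second inversion.
A seventh chord in second inversion is figured 6/4/3, conventionally abbreviated 4/3.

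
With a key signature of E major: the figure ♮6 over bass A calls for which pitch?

F

Counting 5 letter steps above A lands on F; in E major, that letter is F#.
The ♮6 figure makes it natural, giving F.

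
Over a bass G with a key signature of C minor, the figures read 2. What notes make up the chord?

The written figures 2 are shorthand for 6/4/2: the 6/4 are implied.
A second above G in this key is Ab.
A fourth above G in this key is C.
A sixth above G in this key is Eb.
Together with the bass G, this spells Ab major seventh in third inversion.

G, Ab, C, Eb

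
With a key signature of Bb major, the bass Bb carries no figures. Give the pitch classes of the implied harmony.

Bb, D, F

An unfigured bass implies 5/3.
A third above Bb in this key is D.
A fifth above Bb in this key is F.
Together with the bass Bb, this spells Bb major in root position.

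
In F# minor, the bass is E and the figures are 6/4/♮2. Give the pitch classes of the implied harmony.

A second above E in this key is F#, made natural (F) by the ♮ figure.
A fourth above E in this key is A.
A sixth above E in this key is C#.
Together with the bass E, this spells F augmented major seventh in third inversion.

E, F, A, C#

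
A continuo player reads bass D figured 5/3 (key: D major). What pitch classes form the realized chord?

A third above D in this key is F#.
A fifth above D in this key is A.
Together with the bass D, this spells D major in root position.

D, F#, A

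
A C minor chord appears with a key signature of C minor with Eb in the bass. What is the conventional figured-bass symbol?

Eb is the third of C minor, so the chord is in first inversion.
A triad in first inversion is figured 6/3, conventionally abbreviated 6.

6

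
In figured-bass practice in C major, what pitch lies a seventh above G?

Counting 6 letter steps above G lands on F; in C major, that letter is F.

F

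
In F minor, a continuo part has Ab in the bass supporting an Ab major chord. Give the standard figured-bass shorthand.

Ab is the root of Ab major, so the chord is in root position.
A triad in root position is figured 5/3, conventionally abbreviated (no figures — root-position triad).

no figures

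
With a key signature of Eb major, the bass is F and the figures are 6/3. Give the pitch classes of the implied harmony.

F, Ab, D

A third above F in this key is Ab.
A sixth above F in this key is D.
Together with the bass F, this spells D diminished in first inversion.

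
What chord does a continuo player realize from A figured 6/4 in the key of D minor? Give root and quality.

D minor

The figures 6/4 indicate a triad in second inversion.
In second inversion the root lies a fourth above the bass: a fourth above A in D minor is D.
The chord tones are A, D, F, giving D minor.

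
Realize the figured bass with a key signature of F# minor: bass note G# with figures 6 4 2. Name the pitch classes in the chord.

G#, A, C#, E

A second above G# in this key is A.
A fourth above G# in this key is C#.
A sixth above G# in this key is E.
Together with the bass G#, this spells A major seventh in third inversion.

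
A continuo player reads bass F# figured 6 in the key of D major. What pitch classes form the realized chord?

F#, A, D

The written figures 6 are shorthand for 6/3: the 3 is implied.
A third above F# in this key is A.
A sixth above F# in this key is D.
Together with the bass F#, this spells D major in first inversion.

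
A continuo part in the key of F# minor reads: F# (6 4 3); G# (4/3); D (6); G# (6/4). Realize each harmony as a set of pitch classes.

F#, A, B, D | G#, B, C#, E | D, F#, B | G#, C#, E

F# (6/4/3): F#, A, B, D.
G# (6/4/3): G#, B, C#, E.
D (6/3): D, F#, B.
G# (6/4): G#, C#, E.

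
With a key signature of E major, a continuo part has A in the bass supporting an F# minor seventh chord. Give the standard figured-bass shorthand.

6/5

A is the third of F# minor seventh, so the chord is in first inversion.
A seventh chord in first inversion is figured 6/5/3, conventionally abbreviated 6/5.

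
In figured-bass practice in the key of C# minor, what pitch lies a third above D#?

Counting 2 letter steps above D# lands on F; in C# minor, that letter is F#.

F#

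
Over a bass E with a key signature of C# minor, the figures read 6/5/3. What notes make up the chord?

A third above E in this key is G#.
A fifth above E in this key is B.
A sixth above E in this key is C#.
Together with the bass E, this spells C# minor seventh in first inversion.

E, G#, B, C#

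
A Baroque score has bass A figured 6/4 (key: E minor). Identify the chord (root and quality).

D major

The figures 6/4 indicate a triad in second inversion.
In second inversion the root lies a fourth above the bass: a fourth above A in E minor is D.
The chord tones are A, D, F#, giving D major.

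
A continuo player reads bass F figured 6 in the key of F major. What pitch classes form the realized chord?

The written figures 6 are shorthand for 6/3: the 3 is implied.
A third above F in this key is A.
A sixth above F in this key is D.
Together with the bass F, this spells D minor in first inversion.

F, A, D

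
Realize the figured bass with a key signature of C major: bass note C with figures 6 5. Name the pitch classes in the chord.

The written figures 6 5 are shorthand for 6/5/3: the 3 is implied.
A third above C in this key is E.
A fifth above C in this key is G.
A sixth above C in this key is A.
Together with the bass C, this spells A minor seventh in first inversion.

C, E, G, A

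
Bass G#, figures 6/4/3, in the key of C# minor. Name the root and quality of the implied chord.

The figures 6/4/3 indicate a seventh chord in second inversion.
In second inversion the root lies a fourth above the bass: a fourth above G# in C# minor is C#.
The chord tones are G#, B, C#, E, giving C# minor seventh.

C# minor seventh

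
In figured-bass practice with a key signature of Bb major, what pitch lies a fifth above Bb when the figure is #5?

Counting 4 letter steps above Bb lands on F; in Bb major, that letter is F.
The #5 figure raises it a semitone, giving F#.

F#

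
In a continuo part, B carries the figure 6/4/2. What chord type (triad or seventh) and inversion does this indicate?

Intervals of 6/4/2 above the bass form a seventh chord; the bass is the seventh, so this is third inversion.

seventh chord, third inversion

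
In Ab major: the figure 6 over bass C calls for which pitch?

Counting 5 letter steps above C lands on A; in Ab major, that letter is Ab.

Ab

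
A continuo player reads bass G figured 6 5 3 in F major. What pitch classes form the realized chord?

G, Bb, D, E

A third above G in this key is Bb.
A fifth above G in this key is D.
A sixth above G in this key is E.
Together with the bass G, this spells E half-diminished seventh in first inversion.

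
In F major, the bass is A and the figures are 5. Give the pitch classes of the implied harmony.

The written figures 5 are shorthand for 5/3: the 3 is implied.
A third above A in this key is C.
A fifth above A in this key is E.
Together with the bass A, this spells A minor in root position.

A, C, E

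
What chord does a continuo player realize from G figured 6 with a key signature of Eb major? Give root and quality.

The figures 6 indicate a triad in first inversion.
In first inversion the root lies a sixth above the bass: a sixth above G in Eb major is Eb.
The chord tones are G, Bb, Eb, giving Eb major.

Eb major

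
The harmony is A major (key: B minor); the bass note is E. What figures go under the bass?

6/4

E is the fifth of A major, so the chord is in second inversion.
A triad in second inversion is figured 6/4, conventionally abbreviated 6/4.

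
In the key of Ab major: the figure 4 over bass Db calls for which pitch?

G

Counting 3 letter steps above Db lands on G; in Ab major, that letter is G.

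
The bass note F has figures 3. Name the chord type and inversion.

triad, root position

3 is shorthand for 5/3.
Intervals of 5/3 above the bass form a triad; the bass is the root, so this is root position.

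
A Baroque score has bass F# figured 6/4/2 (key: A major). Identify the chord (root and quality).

The figures 6/4/2 indicate a seventh chord in third inversion.
In third inversion the root lies a second above the bass: a second above F# in A major is G#.
The chord tones are F#, G#, B, D, giving G# half-diminished seventh.

G# half-diminished seventh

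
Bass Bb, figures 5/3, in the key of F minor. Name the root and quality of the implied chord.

The figures 5/3 indicate a triad in root position.
In root position the bass is the root, so the root is Bb.
The chord tones are Bb, Db, F, giving Bb minor.

Bb minor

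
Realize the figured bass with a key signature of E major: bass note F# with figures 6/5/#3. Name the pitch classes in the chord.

A third above F# in this key is A, raised to A# by the sharp.
A fifth above F# in this key is C#.
A sixth above F# in this key is D#.
Together with the bass F#, this spells D# minor seventh in first inversion.

F#, A#, C#, D#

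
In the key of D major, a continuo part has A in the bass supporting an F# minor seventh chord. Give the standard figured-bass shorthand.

6/5

A is the third of F# minor seventh, so the chord is in first inversion.
A seventh chord in first inversion is figured 6/5/3, conventionally abbreviated 6/5.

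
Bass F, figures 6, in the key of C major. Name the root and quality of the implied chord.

D minor

The figures 6 indicate a triad in first inversion.
In first inversion the root lies a sixth above the bass: a sixth above F in C major is D.
The chord tones are F, A, D, giving D minor.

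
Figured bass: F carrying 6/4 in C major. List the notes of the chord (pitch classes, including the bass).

F, B, D

A fourth above F in this key is B.
A sixth above F in this key is D.
Together with the bass F, this spells B diminished in second inversion.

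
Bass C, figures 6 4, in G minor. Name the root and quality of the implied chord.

The figures 6 4 indicate a triad in second inversion.
In second inversion the root lies a fourth above the bass: a fourth above C in G minor is F.
The chord tones are C, F, A, giving F major.

F major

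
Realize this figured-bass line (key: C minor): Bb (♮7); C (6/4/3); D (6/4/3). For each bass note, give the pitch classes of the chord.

Bb, D, F, A | C, Eb, F, Ab | D, F, G, Bb

Bb (♮7/5/3): Bb, D, F, A.
C (6/4/3): C, Eb, F, Ab.
D (6/4/3): D, F, G, Bb.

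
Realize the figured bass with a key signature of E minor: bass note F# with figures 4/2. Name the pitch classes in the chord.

The written figures 4/2 are shorthand for 6/4/2: the 6 is implied.
A second above F# in this key is G.
A fourth above F# in this key is B.
A sixth above F# in this key is D.
Together with the bass F#, this spells G major seventh in third inversion.

F#, G, B, D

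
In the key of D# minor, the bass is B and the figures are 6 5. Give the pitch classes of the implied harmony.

The written figures 6 5 are shorthand for 6/5/3: the 3 is implied.
A third above B in this key is D#.
A fifth above B in this key is F#.
A sixth above B in this key is G#.
Together with the bass B, this spells G# minor seventh in first inversion.

B, D#, F#, G#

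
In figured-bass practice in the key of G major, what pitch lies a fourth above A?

Counting 3 letter steps above A lands on D; in G major, that letter is D.

D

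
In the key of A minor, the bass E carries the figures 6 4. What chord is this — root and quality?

The figures 6 4 indicate a triad in second inversion.
In second inversion the root lies a fourth above the bass: a fourth above E in A minor is A.
The chord tones are E, A, C, giving A minor.

A minor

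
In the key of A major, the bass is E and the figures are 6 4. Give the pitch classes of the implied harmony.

A fourth above E in this key is A.
A sixth above E in this key is C#.
Together with the bass E, this spells A major in second inversion.

E, A, C#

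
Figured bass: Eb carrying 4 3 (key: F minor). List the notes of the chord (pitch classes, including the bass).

Eb, G, Ab, C

The written figures 4 3 are shorthand for 6/4/3: the 6 is implied.
A third above Eb in this key is G.
A fourth above Eb in this key is Ab.
A sixth above Eb in this key is C.
Together with the bass Eb, this spells Ab major seventh in second inversion.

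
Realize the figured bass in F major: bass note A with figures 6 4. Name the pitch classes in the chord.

A, D, F

A fourth above A in this key is D.
A sixth above A in this key is F.
Together with the bass A, this spells D minor in second inversion.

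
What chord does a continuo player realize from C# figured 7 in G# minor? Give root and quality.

The figures 7 indicate a seventh chord in root position.
In root position the bass is the root, so the root is C#.
The chord tones are C#, E, G#, B, giving C# minor seventh.

C# minor seventh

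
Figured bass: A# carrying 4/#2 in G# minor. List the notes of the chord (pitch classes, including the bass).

A#, B#, D#, F#

The written figures 4/#2 are shorthand for 6/4/2: the 6 is implied.
A second above A# in this key is B, raised to B# by the sharp.
A fourth above A# in this key is D#.
A sixth above A# in this key is F#.
Together with the bass A#, this spells B# half-diminished seventh in third inversion.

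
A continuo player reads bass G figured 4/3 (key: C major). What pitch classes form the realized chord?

The written figures 4/3 are shorthand for 6/4/3: the 6 is implied.
A third above G in this key is B.
A fourth above G in this key is C.
A sixth above G in this key is E.
Together with the bass G, this spells C major seventh in second inversion.

G, B, C, E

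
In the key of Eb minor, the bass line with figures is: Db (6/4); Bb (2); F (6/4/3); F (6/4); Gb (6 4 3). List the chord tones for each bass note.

Db (6/4): Db, Gb, Bb.
Bb (6/4/2): Bb, Cb, Eb, Gb.
F (6/4/3): F, Ab, Bb, Db.
F (6/4): F, Bb, Db.
Gb (6/4/3): Gb, Bb, Cb, Eb.

Db, Gb, Bb | Bb, Cb, Eb, Gb | F, Ab, Bb, Db | F, Bb, Db | Gb, Bb, Cb, Eb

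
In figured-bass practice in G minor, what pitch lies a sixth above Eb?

Counting 5 letter steps above Eb lands on C; in G minor, that letter is C.

C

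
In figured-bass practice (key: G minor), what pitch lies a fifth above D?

Counting 4 letter steps above D lands on A; in G minor, that letter is A.

A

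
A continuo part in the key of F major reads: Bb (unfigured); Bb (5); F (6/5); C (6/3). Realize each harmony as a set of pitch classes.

Bb (5/3): Bb, D, F.
Bb (5/3): Bb, D, F.
F (6/5/3): F, A, C, D.
C (6/3): C, E, A.

Bb, D, F | Bb, D, F | F, A, C, D | C, E, A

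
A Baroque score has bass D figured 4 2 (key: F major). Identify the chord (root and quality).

The figures 4 2 indicate a seventh chord in third inversion.
In third inversion the root lies a second above the bass: a second above D in F major is E.
The chord tones are D, E, G, Bb, giving E half-diminished seventh.

E half-diminished seventh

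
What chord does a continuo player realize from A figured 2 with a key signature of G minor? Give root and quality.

Bb major seventh

The figures 2 indicate a seventh chord in third inversion.
In third inversion the root lies a second above the bass: a second above A in G minor is Bb.
The chord tones are A, Bb, D, F, giving Bb major seventh.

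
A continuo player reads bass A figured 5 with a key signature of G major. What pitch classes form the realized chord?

The written figures 5 are shorthand for 5/3: the 3 is implied.
A third above A in this key is C.
A fifth above A in this key is E.
Together with the bass A, this spells A minor in root position.

A, C, E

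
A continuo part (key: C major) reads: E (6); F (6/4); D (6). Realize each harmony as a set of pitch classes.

E, G, C | F, B, D | D, F, B

E (6/3): E, G, C.
F (6/4): F, B, D.
D (6/3): D, F, B.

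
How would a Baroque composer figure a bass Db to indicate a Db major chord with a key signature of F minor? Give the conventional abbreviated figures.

no figures

Db is the root of Db major, so the chord is in root position.
A triad in root position is figured 5/3, conventionally abbreviated (no figures — root-position triad).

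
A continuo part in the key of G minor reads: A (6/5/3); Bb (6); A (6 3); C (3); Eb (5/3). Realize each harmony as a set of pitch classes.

A (6/5/3): A, C, Eb, F.
Bb (6/3): Bb, D, G.
A (6/3): A, C, F.
C (5/3): C, Eb, G.
Eb (5/3): Eb, G, Bb.

A, C, Eb, F | Bb, D, G | A, C, F | C, Eb, G | Eb, G, Bb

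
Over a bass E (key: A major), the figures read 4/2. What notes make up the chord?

E, F#, A, C#

The written figures 4/2 are shorthand for 6/4/2: the 6 is implied.
A second above E in this key is F#.
A fourth above E in this key is A.
A sixth above E in this key is C#.
Together with the bass E, this spells F# minor seventh in third inversion.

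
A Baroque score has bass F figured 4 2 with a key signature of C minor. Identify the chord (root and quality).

G minor seventh

The figures 4 2 indicate a seventh chord in third inversion.
In third inversion the root lies a second above the bass: a second above F in C minor is G.
The chord tones are F, G, Bb, D, giving G minor seventh.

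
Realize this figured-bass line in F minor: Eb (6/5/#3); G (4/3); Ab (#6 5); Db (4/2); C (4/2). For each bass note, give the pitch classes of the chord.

Eb, G#, Bb, C | G, Bb, C, Eb | Ab, C, Eb, F# | Db, Eb, G, Bb | C, Db, F, Ab

Eb (6/5/#3): Eb, G#, Bb, C.
G (6/4/3): G, Bb, C, Eb.
Ab (#6/5/3): Ab, C, Eb, F#.
Db (6/4/2): Db, Eb, G, Bb.
C (6/4/2): C, Db, F, Ab.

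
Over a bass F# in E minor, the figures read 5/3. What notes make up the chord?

F#, A, C

A third above F# in this key is A.
A fifth above F# in this key is C.
Together with the bass F#, this spells F# diminished in root position.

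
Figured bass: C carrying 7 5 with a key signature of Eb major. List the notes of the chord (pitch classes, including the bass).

The written figures 7 5 are shorthand for 7/5/3: the 3 is implied.
A third above C in this key is Eb.
A fifth above C in this key is G.
A seventh above C in this key is Bb.
Together with the bass C, this spells C minor seventh in root position.

C, Eb, G, Bb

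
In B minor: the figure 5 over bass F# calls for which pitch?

C#

Counting 4 letter steps above F# lands on C; in B minor, that letter is C#.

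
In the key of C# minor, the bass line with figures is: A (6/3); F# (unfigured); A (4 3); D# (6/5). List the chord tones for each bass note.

A (6/3): A, C#, F#.
F# (5/3): F#, A, C#.
A (6/4/3): A, C#, D#, F#.
D# (6/5/3): D#, F#, A, B.

A, C#, F# | F#, A, C# | A, C#, D#, F# | D#, F#, A, B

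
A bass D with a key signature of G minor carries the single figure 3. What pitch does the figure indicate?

Counting 2 letter steps above D lands on F; in G minor, that letter is F.

F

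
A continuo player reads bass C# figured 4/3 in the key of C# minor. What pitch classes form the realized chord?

The written figures 4/3 are shorthand for 6/4/3: the 6 is implied.
A third above C# in this key is E.
A fourth above C# in this key is F#.
A sixth above C# in this key is A.
Together with the bass C#, this spells F# minor seventh in second inversion.

C#, E, F#, A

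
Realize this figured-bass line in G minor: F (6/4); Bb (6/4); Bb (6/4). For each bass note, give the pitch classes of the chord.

F (6/4): F, Bb, D.
Bb (6/4): Bb, Eb, G.
Bb (6/4): Bb, Eb, G.

F, Bb, D | Bb, Eb, G | Bb, Eb, G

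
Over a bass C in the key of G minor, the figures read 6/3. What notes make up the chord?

A third above C in this key is Eb.
A sixth above C in this key is A.
Together with the bass C, this spells A diminished in first inversion.

C, Eb, A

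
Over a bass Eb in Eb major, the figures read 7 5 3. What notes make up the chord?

Eb, G, Bb, D

A third above Eb in this key is G.
A fifth above Eb in this key is Bb.
A seventh above Eb in this key is D.
Together with the bass Eb, this spells Eb major seventh in root position.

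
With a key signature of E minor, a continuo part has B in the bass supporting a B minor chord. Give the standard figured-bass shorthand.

no figures

B is the root of B minor, so the chord is in root position.
A triad in root position is figured 5/3, conventionally abbreviated (no figures — root-position triad).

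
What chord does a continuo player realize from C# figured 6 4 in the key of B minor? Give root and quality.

F# minor

The figures 6 4 indicate a triad in second inversion.
In second inversion the root lies a fourth above the bass: a fourth above C# in B minor is F#.
The chord tones are C#, F#, A, giving F# minor.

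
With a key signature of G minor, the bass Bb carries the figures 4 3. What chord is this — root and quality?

Eb major seventh

The figures 4 3 indicate a seventh chord in second inversion.
In second inversion the root lies a fourth above the bass: a fourth above Bb in G minor is Eb.
The chord tones are Bb, D, Eb, G, giving Eb major seventh.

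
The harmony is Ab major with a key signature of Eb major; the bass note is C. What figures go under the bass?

C is the third of Ab major, so the chord is in first inversion.
A triad in first inversion is figured 6/3, conventionally abbreviated 6.

6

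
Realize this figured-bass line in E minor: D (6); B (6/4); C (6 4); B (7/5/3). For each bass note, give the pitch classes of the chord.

D (6/3): D, F#, B.
B (6/4): B, E, G.
C (6/4): C, F#, A.
B (7/5/3): B, D, F#, A.

D, F#, B | B, E, G | C, F#, A | B, D, F#, A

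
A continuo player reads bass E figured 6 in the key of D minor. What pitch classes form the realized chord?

E, G, C

The written figures 6 are shorthand for 6/3: the 3 is implied.
A third above E in this key is G.
A sixth above E in this key is C.
Together with the bass E, this spells C major in first inversion.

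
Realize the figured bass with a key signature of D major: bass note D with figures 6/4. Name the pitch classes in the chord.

D, G, B

A fourth above D in this key is G.
A sixth above D in this key is B.
Together with the bass D, this spells G major in second inversion.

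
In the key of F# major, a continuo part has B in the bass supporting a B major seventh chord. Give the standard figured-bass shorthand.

B is the root of B major seventh, so the chord is in root position.
A seventh chord in root position is figured 7/5/3, conventionally abbreviated 7.

7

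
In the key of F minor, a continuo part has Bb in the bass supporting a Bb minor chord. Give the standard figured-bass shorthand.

no figures

Bb is the root of Bb minor, so the chord is in root position.
A triad in root position is figured 5/3, conventionally abbreviated (no figures — root-position triad).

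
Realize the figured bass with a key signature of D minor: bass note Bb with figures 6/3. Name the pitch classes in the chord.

Bb, D, G

A third above Bb in this key is D.
A sixth above Bb in this key is G.
Together with the bass Bb, this spells G minor in first inversion.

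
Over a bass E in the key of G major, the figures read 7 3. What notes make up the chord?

The written figures 7 3 are shorthand for 7/5/3: the 5 is implied.
A third above E in this key is G.
A fifth above E in this key is B.
A seventh above E in this key is D.
Together with the bass E, this spells E minor seventh in root position.

E, G, B, D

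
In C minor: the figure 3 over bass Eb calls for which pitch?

G

Counting 2 letter steps above Eb lands on G; in C minor, that letter is G.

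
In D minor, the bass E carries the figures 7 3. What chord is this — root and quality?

The figures 7 3 indicate a seventh chord in root position.
In root position the bass is the root, so the root is E.
The chord tones are E, G, Bb, D, giving E half-diminished seventh.

E half-diminished seventh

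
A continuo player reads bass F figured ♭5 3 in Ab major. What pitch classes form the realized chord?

F, Ab, Cb

A third above F in this key is Ab.
A fifth above F in this key is C, lowered to Cb by the flat.
Together with the bass F, this spells F diminished in root position.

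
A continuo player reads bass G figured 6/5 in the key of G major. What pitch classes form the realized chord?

G, B, D, E

The written figures 6/5 are shorthand for 6/5/3: the 3 is implied.
A third above G in this key is B.
A fifth above G in this key is D.
A sixth above G in this key is E.
Together with the bass G, this spells E minor seventh in first inversion.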